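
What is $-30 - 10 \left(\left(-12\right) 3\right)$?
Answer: $330$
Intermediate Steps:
$-30 - 10 \left(\left(-12\right) 3\right) = -30 - -360 = -30 + 360 = 330$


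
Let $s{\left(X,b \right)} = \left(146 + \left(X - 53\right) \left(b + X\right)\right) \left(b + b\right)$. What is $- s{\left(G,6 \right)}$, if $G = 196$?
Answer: $-348384$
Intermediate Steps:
$s{\left(X,b \right)} = 2 b \left(146 + \left(-53 + X\right) \left(X + b\right)\right)$ ($s{\left(X,b \right)} = \left(146 + \left(-53 + X\right) \left(X + b\right)\right) 2 b = 2 b \left(146 + \left(-53 + X\right) \left(X + b\right)\right)$)
$- s{\left(G,6 \right)} = - 2 \cdot 6 \left(146 + 196^{2} - 10388 - 318 + 196 \cdot 6\right) = - 2 \cdot 6 \left(146 + 38416 - 10388 - 318 + 1176\right) = - 2 \cdot 6 \cdot 29032 = \left(-1\right) 348384 = -348384$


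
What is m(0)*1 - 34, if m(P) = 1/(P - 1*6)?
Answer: -205/6 ≈ -34.167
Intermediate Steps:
m(P) = 1/(-6 + P) (m(P) = 1/(P - 6) = 1/(-6 + P))
m(0)*1 - 34 = 1/(-6 + 0) - 34 = 1/(-6) - 34 = -⅙*1 - 34 = -⅙ - 34 = -205/6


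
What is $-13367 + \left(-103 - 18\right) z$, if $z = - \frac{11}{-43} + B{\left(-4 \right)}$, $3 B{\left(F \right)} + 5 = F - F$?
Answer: $- \frac{1702321}{129} \approx -13196.0$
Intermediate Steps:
$B{\left(F \right)} = - \frac{5}{3}$ ($B{\left(F \right)} = - \frac{5}{3} + \frac{F - F}{3} = - \frac{5}{3} + \frac{1}{3} \cdot 0 = - \frac{5}{3} + 0 = - \frac{5}{3}$)
$z = - \frac{182}{129}$ ($z = - \frac{11}{-43} - \frac{5}{3} = \left(-11\right) \left(- \frac{1}{43}\right) - \frac{5}{3} = \frac{11}{43} - \frac{5}{3} = - \frac{182}{129} \approx -1.4109$)
$-13367 + \left(-103 - 18\right) z = -13367 + \left(-103 - 18\right) \left(- \frac{182}{129}\right) = -13367 - - \frac{22022}{129} = -13367 + \frac{22022}{129} = - \frac{1702321}{129}$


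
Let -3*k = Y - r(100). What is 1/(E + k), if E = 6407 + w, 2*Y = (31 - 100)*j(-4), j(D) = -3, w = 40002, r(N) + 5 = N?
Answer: 6/278437 ≈ 2.1549e-5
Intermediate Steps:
r(N) = -5 + N
Y = 207/2 (Y = ((31 - 100)*(-3))/2 = (-69*(-3))/2 = (½)*207 = 207/2 ≈ 103.50)
k = -17/6 (k = -(207/2 - (-5 + 100))/3 = -(207/2 - 1*95)/3 = -(207/2 - 95)/3 = -⅓*17/2 = -17/6 ≈ -2.8333)
E = 46409 (E = 6407 + 40002 = 46409)
1/(E + k) = 1/(46409 - 17/6) = 1/(278437/6) = 6/278437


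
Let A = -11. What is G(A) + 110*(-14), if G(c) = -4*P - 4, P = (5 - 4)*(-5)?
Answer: -1524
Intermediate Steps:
P = -5 (P = 1*(-5) = -5)
G(c) = 16 (G(c) = -4*(-5) - 4 = 20 - 4 = 16)
G(A) + 110*(-14) = 16 + 110*(-14) = 16 - 1540 = -1524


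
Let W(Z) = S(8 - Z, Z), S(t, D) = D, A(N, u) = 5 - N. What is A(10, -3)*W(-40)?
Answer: 200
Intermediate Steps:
W(Z) = Z
A(10, -3)*W(-40) = (5 - 1*10)*(-40) = (5 - 10)*(-40) = -5*(-40) = 200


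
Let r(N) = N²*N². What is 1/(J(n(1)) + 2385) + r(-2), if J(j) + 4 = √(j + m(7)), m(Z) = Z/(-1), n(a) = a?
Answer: 90709053/5669167 - I*√6/5669167 ≈ 16.0 - 4.3207e-7*I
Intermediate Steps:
r(N) = N⁴
m(Z) = -Z (m(Z) = Z*(-1) = -Z)
J(j) = -4 + √(-7 + j) (J(j) = -4 + √(j - 1*7) = -4 + √(j - 7) = -4 + √(-7 + j))
1/(J(n(1)) + 2385) + r(-2) = 1/((-4 + √(-7 + 1)) + 2385) + (-2)⁴ = 1/((-4 + √(-6)) + 2385) + 16 = 1/((-4 + I*√6) + 2385) + 16 = 1/(2381 + I*√6) + 16 = 16 + 1/(2381 + I*√6)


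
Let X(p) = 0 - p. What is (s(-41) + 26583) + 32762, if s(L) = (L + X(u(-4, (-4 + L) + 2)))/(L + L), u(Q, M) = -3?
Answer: 2433164/41 ≈ 59345.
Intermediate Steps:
X(p) = -p
s(L) = (3 + L)/(2*L) (s(L) = (L - 1*(-3))/(L + L) = (L + 3)/((2*L)) = (3 + L)*(1/(2*L)) = (3 + L)/(2*L))
(s(-41) + 26583) + 32762 = ((½)*(3 - 41)/(-41) + 26583) + 32762 = ((½)*(-1/41)*(-38) + 26583) + 32762 = (19/41 + 26583) + 32762 = 1089922/41 + 32762 = 2433164/41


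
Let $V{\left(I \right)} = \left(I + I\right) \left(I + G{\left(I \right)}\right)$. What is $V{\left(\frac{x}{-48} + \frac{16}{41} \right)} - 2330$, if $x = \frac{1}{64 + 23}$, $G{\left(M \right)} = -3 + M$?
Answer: $- \frac{17088630639095}{7328729664} \approx -2331.7$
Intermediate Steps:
$x = \frac{1}{87} \approx 0.011494$
$V{\left(I \right)} = 2 I \left(-3 + 2 I\right)$ ($V{\left(I \right)} = \left(I + I\right) \left(I + \left(-3 + I\right)\right) = 2 I \left(-3 + 2 I\right)$)
$V{\left(\frac{x}{-48} + \frac{16}{41} \right)} - 2330 = 2 \left(\frac{1}{87 \left(-48\right)} + \frac{16}{41}\right) \left(-3 + 2 \left(\frac{1}{87 \left(-48\right)} + \frac{16}{41}\right)\right) - 2330 = 2 \left(\frac{1}{87} \left(- \frac{1}{48}\right) + 16 \cdot \frac{1}{41}\right) \left(-3 + 2 \left(\frac{1}{87} \left(- \frac{1}{48}\right) + 16 \cdot \frac{1}{41}\right)\right) - 2330 = 2 \left(- \frac{1}{4176} + \frac{16}{41}\right) \left(-3 + 2 \left(- \frac{1}{4176} + \frac{16}{41}\right)\right) - 2330 = 2 \cdot \frac{66775}{171216} \left(-3 + 2 \cdot \frac{66775}{171216}\right) - 2330 = 2 \cdot \frac{66775}{171216} \left(-3 + \frac{66775}{85608}\right) - 2330 = 2 \cdot \frac{66775}{171216} \left(- \frac{190049}{85608}\right) - 2330 = - \frac{12690521975}{7328729664} - 2330 = - \frac{17088630639095}{7328729664}$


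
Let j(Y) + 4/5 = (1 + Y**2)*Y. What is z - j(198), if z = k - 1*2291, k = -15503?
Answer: -38901916/5 ≈ -7.7804e+6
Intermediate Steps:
z = -17794 (z = -15503 - 1*2291 = -15503 - 2291 = -17794)
j(Y) = -4/5 + Y*(1 + Y**2) (j(Y) = -4/5 + (1 + Y**2)*Y = -4/5 + Y*(1 + Y**2))
z - j(198) = -17794 - (-4/5 + 198 + 198**3) = -17794 - (-4/5 + 198 + 7762392) = -17794 - 1*38812946/5 = -17794 - 38812946/5 = -38901916/5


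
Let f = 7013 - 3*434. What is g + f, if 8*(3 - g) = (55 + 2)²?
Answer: 42463/8 ≈ 5307.9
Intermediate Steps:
f = 5711 (f = 7013 - 1302 = 5711)
g = -3225/8 (g = 3 - (55 + 2)²/8 = 3 - ⅛*57² = 3 - ⅛*3249 = 3 - 3249/8 = -3225/8 ≈ -403.13)
g + f = -3225/8 + 5711 = 42463/8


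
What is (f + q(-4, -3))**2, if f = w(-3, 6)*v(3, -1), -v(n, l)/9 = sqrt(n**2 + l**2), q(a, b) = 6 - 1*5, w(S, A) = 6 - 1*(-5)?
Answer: 98011 - 198*sqrt(10) ≈ 97385.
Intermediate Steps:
w(S, A) = 11 (w(S, A) = 6 + 5 = 11)
q(a, b) = 1 (q(a, b) = 6 - 5 = 1)
v(n, l) = -9*sqrt(l**2 + n**2) (v(n, l) = -9*sqrt(n**2 + l**2) = -9*sqrt(l**2 + n**2))
f = -99*sqrt(10) (f = 11*(-9*sqrt((-1)**2 + 3**2)) = 11*(-9*sqrt(1 + 9)) = 11*(-9*sqrt(10)) = -99*sqrt(10) ≈ -313.07)
(f + q(-4, -3))**2 = (-99*sqrt(10) + 1)**2 = (1 - 99*sqrt(10))**2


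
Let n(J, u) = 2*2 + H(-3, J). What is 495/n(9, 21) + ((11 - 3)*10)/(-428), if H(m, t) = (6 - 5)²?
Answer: 10573/107 ≈ 98.813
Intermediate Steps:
H(m, t) = 1 (H(m, t) = 1² = 1)
n(J, u) = 5 (n(J, u) = 2*2 + 1 = 4 + 1 = 5)
495/n(9, 21) + ((11 - 3)*10)/(-428) = 495/5 + ((11 - 3)*10)/(-428) = 495*(⅕) + (8*10)*(-1/428) = 99 + 80*(-1/428) = 99 - 20/107 = 10573/107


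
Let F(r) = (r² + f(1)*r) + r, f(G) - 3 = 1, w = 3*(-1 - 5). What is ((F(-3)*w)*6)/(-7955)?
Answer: -648/7955 ≈ -0.081458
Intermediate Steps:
w = -18 (w = 3*(-6) = -18)
f(G) = 4 (f(G) = 3 + 1 = 4)
F(r) = r² + 5*r (F(r) = (r² + 4*r) + r = r² + 5*r)
((F(-3)*w)*6)/(-7955) = ((-3*(5 - 3)*(-18))*6)/(-7955) = ((-3*2*(-18))*6)*(-1/7955) = (-6*(-18)*6)*(-1/7955) = (108*6)*(-1/7955) = 648*(-1/7955) = -648/7955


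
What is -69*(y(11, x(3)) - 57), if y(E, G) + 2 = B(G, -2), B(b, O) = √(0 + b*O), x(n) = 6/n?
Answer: 4071 - 138*I ≈ 4071.0 - 138.0*I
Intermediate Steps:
B(b, O) = √(O*b) (B(b, O) = √(0 + O*b) = √(O*b))
y(E, G) = -2 + √2*√(-G) (y(E, G) = -2 + √(-2*G) = -2 + √2*√(-G))
-69*(y(11, x(3)) - 57) = -69*((-2 + √2*√(-6/3)) - 57) = -69*((-2 + √2*√(-1*2)) - 57) = -69*((-2 + √2*√(-2)) - 57) = -69*((-2 + √2*(I*√2)) - 57) = -69*((-2 + 2*I) - 57) = -69*(-59 + 2*I) = 4071 - 138*I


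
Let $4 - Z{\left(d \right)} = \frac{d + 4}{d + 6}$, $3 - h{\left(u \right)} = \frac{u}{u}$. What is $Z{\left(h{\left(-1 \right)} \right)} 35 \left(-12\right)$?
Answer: $-1365$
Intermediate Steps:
$h{\left(u \right)} = 2$ ($h{\left(u \right)} = 3 - \frac{u}{u} = 3 - 1 = 2$)
$Z{\left(d \right)} = 4 - \frac{4 + d}{6 + d}$ ($Z{\left(d \right)} = 4 - \frac{d + 4}{d + 6} = 4 - \frac{4 + d}{6 + d}$)
$Z{\left(h{\left(-1 \right)} \right)} 35 \left(-12\right) = \frac{20 + 3 \cdot 2}{6 + 2} \cdot 35 \left(-12\right) = \frac{20 + 6}{8} \cdot 35 \left(-12\right) = \frac{1}{8} \cdot 26 \cdot 35 \left(-12\right) = \frac{13}{4} \cdot 35 \left(-12\right) = \frac{455}{4} \left(-12\right) = -1365$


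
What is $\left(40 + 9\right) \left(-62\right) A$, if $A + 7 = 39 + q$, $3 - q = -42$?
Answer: $-233926$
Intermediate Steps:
$q = 45$ ($q = 3 - -42 = 3 + 42 = 45$)
$A = 77$ ($A = -7 + \left(39 + 45\right) = -7 + 84 = 77$)
$\left(40 + 9\right) \left(-62\right) A = \left(40 + 9\right) \left(-62\right) 77 = 49 \left(-62\right) 77 = \left(-3038\right) 77 = -233926$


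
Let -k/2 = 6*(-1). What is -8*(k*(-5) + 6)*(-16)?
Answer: -6912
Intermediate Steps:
k = 12 (k = -12*(-1) = -2*(-6) = 12)
-8*(k*(-5) + 6)*(-16) = -8*(12*(-5) + 6)*(-16) = -8*(-60 + 6)*(-16) = -8*(-54)*(-16) = 432*(-16) = -6912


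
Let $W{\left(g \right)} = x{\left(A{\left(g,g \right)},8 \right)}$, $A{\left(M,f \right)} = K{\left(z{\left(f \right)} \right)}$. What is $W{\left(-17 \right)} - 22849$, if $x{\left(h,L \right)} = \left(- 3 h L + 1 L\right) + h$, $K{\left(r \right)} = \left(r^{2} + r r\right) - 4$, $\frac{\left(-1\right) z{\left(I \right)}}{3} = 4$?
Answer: $-29373$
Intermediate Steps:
$z{\left(I \right)} = -12$ ($z{\left(I \right)} = \left(-3\right) 4 = -12$)
$K{\left(r \right)} = -4 + 2 r^{2}$ ($K{\left(r \right)} = \left(r^{2} + r^{2}\right) - 4 = 2 r^{2} - 4 = -4 + 2 r^{2}$)
$A{\left(M,f \right)} = 284$ ($A{\left(M,f \right)} = -4 + 2 \left(-12\right)^{2} = -4 + 2 \cdot 144 = -4 + 288 = 284$)
$x{\left(h,L \right)} = L + h - 3 L h$ ($x{\left(h,L \right)} = \left(- 3 L h + L\right) + h = \left(L - 3 L h\right) + h = L + h - 3 L h$)
$W{\left(g \right)} = -6524$ ($W{\left(g \right)} = 8 + 284 - 24 \cdot 284 = 8 + 284 - 6816 = -6524$)
$W{\left(-17 \right)} - 22849 = -6524 - 22849 = -29373$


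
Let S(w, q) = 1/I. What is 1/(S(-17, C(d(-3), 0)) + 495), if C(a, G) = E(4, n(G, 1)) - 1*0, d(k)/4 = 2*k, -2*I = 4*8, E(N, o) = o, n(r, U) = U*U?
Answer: 16/7919 ≈ 0.0020205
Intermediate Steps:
n(r, U) = U²
I = -16 (I = -2*8 = -½*32 = -16)
d(k) = 8*k (d(k) = 4*(2*k) = 8*k)
C(a, G) = 1 (C(a, G) = 1² - 1*0 = 1 + 0 = 1)
S(w, q) = -1/16 (S(w, q) = 1/(-16) = -1/16)
1/(S(-17, C(d(-3), 0)) + 495) = 1/(-1/16 + 495) = 1/(7919/16) = 16/7919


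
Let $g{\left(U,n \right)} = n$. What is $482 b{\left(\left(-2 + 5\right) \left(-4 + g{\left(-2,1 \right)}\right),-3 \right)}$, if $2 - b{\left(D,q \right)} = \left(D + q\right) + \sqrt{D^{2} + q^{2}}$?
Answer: $6748 - 1446 \sqrt{10} \approx 2175.3$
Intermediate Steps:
$b{\left(D,q \right)} = 2 - D - q - \sqrt{D^{2} + q^{2}}$ ($b{\left(D,q \right)} = 2 - \left(\left(D + q\right) + \sqrt{D^{2} + q^{2}}\right) = 2 - \left(D + q + \sqrt{D^{2} + q^{2}}\right) = 2 - D - q - \sqrt{D^{2} + q^{2}}$)
$482 b{\left(\left(-2 + 5\right) \left(-4 + g{\left(-2,1 \right)}\right),-3 \right)} = 482 \left(2 - \left(-2 + 5\right) \left(-4 + 1\right) - -3 - \sqrt{\left(\left(-2 + 5\right) \left(-4 + 1\right)\right)^{2} + \left(-3\right)^{2}}\right) = 482 \left(2 - 3 \left(-3\right) + 3 - \sqrt{\left(3 \left(-3\right)\right)^{2} + 9}\right) = 482 \left(2 - -9 + 3 - \sqrt{\left(-9\right)^{2} + 9}\right) = 482 \left(2 + 9 + 3 - \sqrt{81 + 9}\right) = 482 \left(2 + 9 + 3 - \sqrt{90}\right) = 482 \left(2 + 9 + 3 - 3 \sqrt{10}\right) = 482 \left(14 - 3 \sqrt{10}\right) = 6748 - 1446 \sqrt{10}$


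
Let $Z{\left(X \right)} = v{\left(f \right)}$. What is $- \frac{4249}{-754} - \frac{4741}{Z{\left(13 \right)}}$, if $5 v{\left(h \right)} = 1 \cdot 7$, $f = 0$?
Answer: $- \frac{17843827}{5278} \approx -3380.8$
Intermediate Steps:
$v{\left(h \right)} = \frac{7}{5}$ ($v{\left(h \right)} = \frac{1 \cdot 7}{5} = \frac{1}{5} \cdot 7 = \frac{7}{5}$)
$Z{\left(X \right)} = \frac{7}{5}$
$- \frac{4249}{-754} - \frac{4741}{Z{\left(13 \right)}} = - \frac{4249}{-754} - \frac{4741}{\frac{7}{5}} = \left(-4249\right) \left(- \frac{1}{754}\right) - \frac{23705}{7} = \frac{4249}{754} - \frac{23705}{7} = - \frac{17843827}{5278}$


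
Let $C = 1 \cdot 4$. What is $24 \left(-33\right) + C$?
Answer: $-788$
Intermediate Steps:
$C = 4$
$24 \left(-33\right) + C = 24 \left(-33\right) + 4 = -792 + 4 = -788$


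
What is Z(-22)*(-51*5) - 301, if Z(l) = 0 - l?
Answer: -5911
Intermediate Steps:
Z(l) = -l
Z(-22)*(-51*5) - 301 = (-1*(-22))*(-51*5) - 301 = 22*(-255) - 301 = -5610 - 301 = -5911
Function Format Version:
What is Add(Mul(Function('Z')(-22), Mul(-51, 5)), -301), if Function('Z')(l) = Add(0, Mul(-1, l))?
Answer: -5911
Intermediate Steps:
Function('Z')(l) = Mul(-1, l)
Add(Mul(Function('Z')(-22), Mul(-51, 5)), -301) = Add(Mul(Mul(-1, -22), Mul(-51, 5)), -301) = Add(Mul(22, -255), -301) = Add(-5610, -301) = -5911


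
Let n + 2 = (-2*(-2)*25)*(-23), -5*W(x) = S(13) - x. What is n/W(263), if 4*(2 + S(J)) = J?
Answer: -46040/1047 ≈ -43.973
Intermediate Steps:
S(J) = -2 + J/4
W(x) = -¼ + x/5 (W(x) = -((-2 + (¼)*13) - x)/5 = -((-2 + 13/4) - x)/5 = -(5/4 - x)/5 = -¼ + x/5)
n = -2302 (n = -2 + (-2*(-2)*25)*(-23) = -2 + (4*25)*(-23) = -2 + 100*(-23) = -2 - 2300 = -2302)
n/W(263) = -2302/(-¼ + (⅕)*263) = -2302/(-¼ + 263/5) = -2302/1047/20 = -2302*20/1047 = -46040/1047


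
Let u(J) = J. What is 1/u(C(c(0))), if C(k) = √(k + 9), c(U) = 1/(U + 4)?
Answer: 2*√37/37 ≈ 0.32880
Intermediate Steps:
c(U) = 1/(4 + U)
C(k) = √(9 + k)
1/u(C(c(0))) = 1/(√(9 + 1/(4 + 0))) = 1/(√(9 + 1/4)) = 1/(√(9 + ¼)) = 1/(√(37/4)) = 1/(√37/2) = 2*√37/37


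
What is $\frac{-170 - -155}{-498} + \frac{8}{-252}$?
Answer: $- \frac{17}{10458} \approx -0.0016255$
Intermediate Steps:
$\frac{-170 - -155}{-498} + \frac{8}{-252} = \left(-170 + 155\right) \left(- \frac{1}{498}\right) + 8 \left(- \frac{1}{252}\right) = \left(-15\right) \left(- \frac{1}{498}\right) - \frac{2}{63} = \frac{5}{166} - \frac{2}{63} = - \frac{17}{10458}$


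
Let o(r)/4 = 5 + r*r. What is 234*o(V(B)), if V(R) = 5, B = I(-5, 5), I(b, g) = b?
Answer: 28080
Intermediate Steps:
B = -5
o(r) = 20 + 4*r² (o(r) = 4*(5 + r*r) = 4*(5 + r²) = 20 + 4*r²)
234*o(V(B)) = 234*(20 + 4*5²) = 234*(20 + 4*25) = 234*(20 + 100) = 234*120 = 28080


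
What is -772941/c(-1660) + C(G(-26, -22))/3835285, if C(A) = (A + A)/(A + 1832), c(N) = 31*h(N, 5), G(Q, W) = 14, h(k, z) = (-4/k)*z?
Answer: -227103475217179231/109739009705 ≈ -2.0695e+6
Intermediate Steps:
h(k, z) = -4*z/k (h(k, z) = (-4/k)*z = -4*z/k)
c(N) = -620/N (c(N) = 31*(-4*5/N) = 31*(-20/N) = -620/N)
C(A) = 2*A/(1832 + A) (C(A) = (2*A)/(1832 + A) = 2*A/(1832 + A))
-772941/c(-1660) + C(G(-26, -22))/3835285 = -772941/((-620/(-1660))) + (2*14/(1832 + 14))/3835285 = -772941/((-620*(-1/1660))) + (2*14/1846)*(1/3835285) = -772941/31/83 + (2*14*(1/1846))*(1/3835285) = -772941*83/31 + (14/923)*(1/3835285) = -64154103/31 + 14/3539968055 = -227103475217179231/109739009705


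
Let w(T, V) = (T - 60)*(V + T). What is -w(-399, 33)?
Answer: -167994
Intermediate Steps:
w(T, V) = (-60 + T)*(T + V)
-w(-399, 33) = -((-399)**2 - 60*(-399) - 60*33 - 399*33) = -(159201 + 23940 - 1980 - 13167) = -1*167994 = -167994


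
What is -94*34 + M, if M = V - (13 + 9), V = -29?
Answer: -3247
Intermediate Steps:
M = -51 (M = -29 - (13 + 9) = -29 - 1*22 = -29 - 22 = -51)
-94*34 + M = -94*34 - 51 = -3196 - 51 = -3247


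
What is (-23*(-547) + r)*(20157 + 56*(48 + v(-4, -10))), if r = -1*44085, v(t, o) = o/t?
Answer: -724119440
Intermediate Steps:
r = -44085
(-23*(-547) + r)*(20157 + 56*(48 + v(-4, -10))) = (-23*(-547) - 44085)*(20157 + 56*(48 - 10/(-4))) = (12581 - 44085)*(20157 + 56*(48 - 10*(-¼))) = -31504*(20157 + 56*(48 + 5/2)) = -31504*(20157 + 56*(101/2)) = -31504*(20157 + 2828) = -31504*22985 = -724119440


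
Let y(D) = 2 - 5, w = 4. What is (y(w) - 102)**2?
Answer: 11025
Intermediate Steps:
y(D) = -3
(y(w) - 102)**2 = (-3 - 102)**2 = (-105)**2 = 11025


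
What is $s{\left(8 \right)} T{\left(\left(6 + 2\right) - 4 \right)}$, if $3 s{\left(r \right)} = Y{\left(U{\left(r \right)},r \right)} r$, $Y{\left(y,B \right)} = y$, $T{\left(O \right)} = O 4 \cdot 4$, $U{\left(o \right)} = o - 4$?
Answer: $\frac{2048}{3} \approx 682.67$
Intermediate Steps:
$U{\left(o \right)} = -4 + o$ ($U{\left(o \right)} = o - 4 = -4 + o$)
$T{\left(O \right)} = 16 O$ ($T{\left(O \right)} = 4 O 4 = 16 O$)
$s{\left(r \right)} = \frac{r \left(-4 + r\right)}{3}$ ($s{\left(r \right)} = \frac{\left(-4 + r\right) r}{3} = \frac{r \left(-4 + r\right)}{3}$)
$s{\left(8 \right)} T{\left(\left(6 + 2\right) - 4 \right)} = \frac{1}{3} \cdot 8 \left(-4 + 8\right) 16 \left(\left(6 + 2\right) - 4\right) = \frac{1}{3} \cdot 8 \cdot 4 \cdot 16 \left(8 - 4\right) = \frac{32 \cdot 16 \cdot 4}{3} = \frac{32}{3} \cdot 64 = \frac{2048}{3}$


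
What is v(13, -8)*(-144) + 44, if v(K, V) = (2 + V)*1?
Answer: 908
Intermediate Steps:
v(K, V) = 2 + V
v(13, -8)*(-144) + 44 = (2 - 8)*(-144) + 44 = -6*(-144) + 44 = 864 + 44 = 908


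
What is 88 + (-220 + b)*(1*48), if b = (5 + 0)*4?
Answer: -9512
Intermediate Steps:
b = 20 (b = 5*4 = 20)
88 + (-220 + b)*(1*48) = 88 + (-220 + 20)*(1*48) = 88 - 200*48 = 88 - 9600 = -9512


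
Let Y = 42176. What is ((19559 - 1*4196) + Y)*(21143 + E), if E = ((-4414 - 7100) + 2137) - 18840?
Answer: -407030886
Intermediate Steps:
E = -28217 (E = (-11514 + 2137) - 18840 = -9377 - 18840 = -28217)
((19559 - 1*4196) + Y)*(21143 + E) = ((19559 - 1*4196) + 42176)*(21143 - 28217) = ((19559 - 4196) + 42176)*(-7074) = (15363 + 42176)*(-7074) = 57539*(-7074) = -407030886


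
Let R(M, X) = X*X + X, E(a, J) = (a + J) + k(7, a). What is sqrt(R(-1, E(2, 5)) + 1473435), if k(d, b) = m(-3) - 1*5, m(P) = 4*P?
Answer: 15*sqrt(6549) ≈ 1213.9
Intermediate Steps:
k(d, b) = -17 (k(d, b) = 4*(-3) - 1*5 = -12 - 5 = -17)
E(a, J) = -17 + J + a (E(a, J) = (a + J) - 17 = (J + a) - 17 = -17 + J + a)
R(M, X) = X + X**2 (R(M, X) = X**2 + X = X + X**2)
sqrt(R(-1, E(2, 5)) + 1473435) = sqrt((-17 + 5 + 2)*(1 + (-17 + 5 + 2)) + 1473435) = sqrt(-10*(1 - 10) + 1473435) = sqrt(-10*(-9) + 1473435) = sqrt(90 + 1473435) = sqrt(1473525) = 15*sqrt(6549)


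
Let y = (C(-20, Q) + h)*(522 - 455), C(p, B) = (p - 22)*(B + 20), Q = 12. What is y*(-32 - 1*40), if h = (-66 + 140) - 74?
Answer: 6483456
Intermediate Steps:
C(p, B) = (-22 + p)*(20 + B)
h = 0 (h = 74 - 74 = 0)
y = -90048 (y = ((-440 - 22*12 + 20*(-20) + 12*(-20)) + 0)*(522 - 455) = ((-440 - 264 - 400 - 240) + 0)*67 = (-1344 + 0)*67 = -1344*67 = -90048)
y*(-32 - 1*40) = -90048*(-32 - 1*40) = -90048*(-32 - 40) = -90048*(-72) = 6483456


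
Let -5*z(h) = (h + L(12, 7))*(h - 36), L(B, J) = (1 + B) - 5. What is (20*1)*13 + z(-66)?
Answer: -4616/5 ≈ -923.20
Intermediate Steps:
L(B, J) = -4 + B
z(h) = -(-36 + h)*(8 + h)/5 (z(h) = -(h + (-4 + 12))*(h - 36)/5 = -(h + 8)*(-36 + h)/5 = -(8 + h)*(-36 + h)/5 = -(-36 + h)*(8 + h)/5)
(20*1)*13 + z(-66) = (20*1)*13 + (288/5 - ⅕*(-66)² + (28/5)*(-66)) = 20*13 + (288/5 - ⅕*4356 - 1848/5) = 260 + (288/5 - 4356/5 - 1848/5) = 260 - 5916/5 = -4616/5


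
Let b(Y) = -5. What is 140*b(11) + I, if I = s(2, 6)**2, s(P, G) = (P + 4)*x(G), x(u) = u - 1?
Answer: 200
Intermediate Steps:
x(u) = -1 + u
s(P, G) = (-1 + G)*(4 + P) (s(P, G) = (P + 4)*(-1 + G) = (4 + P)*(-1 + G) = (-1 + G)*(4 + P))
I = 900 (I = ((-1 + 6)*(4 + 2))**2 = (5*6)**2 = 30**2 = 900)
140*b(11) + I = 140*(-5) + 900 = -700 + 900 = 200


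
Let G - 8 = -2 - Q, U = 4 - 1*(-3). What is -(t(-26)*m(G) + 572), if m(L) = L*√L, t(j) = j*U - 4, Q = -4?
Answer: -572 + 1860*√10 ≈ 5309.8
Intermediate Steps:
U = 7 (U = 4 + 3 = 7)
t(j) = -4 + 7*j (t(j) = j*7 - 4 = 7*j - 4 = -4 + 7*j)
G = 10 (G = 8 + (-2 - 1*(-4)) = 8 + (-2 + 4) = 8 + 2 = 10)
m(L) = L^(3/2)
-(t(-26)*m(G) + 572) = -((-4 + 7*(-26))*10^(3/2) + 572) = -((-4 - 182)*(10*√10) + 572) = -(-1860*√10 + 572) = -(572 - 1860*√10) = -572 + 1860*√10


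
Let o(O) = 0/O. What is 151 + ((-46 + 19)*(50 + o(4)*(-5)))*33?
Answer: -44399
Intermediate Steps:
o(O) = 0
151 + ((-46 + 19)*(50 + o(4)*(-5)))*33 = 151 + ((-46 + 19)*(50 + 0*(-5)))*33 = 151 - 27*(50 + 0)*33 = 151 - 27*50*33 = 151 - 1350*33 = 151 - 44550 = -44399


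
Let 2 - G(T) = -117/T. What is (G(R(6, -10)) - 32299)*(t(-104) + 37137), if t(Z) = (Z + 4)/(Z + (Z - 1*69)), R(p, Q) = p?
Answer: -664080448195/554 ≈ -1.1987e+9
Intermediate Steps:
G(T) = 2 + 117/T (G(T) = 2 - (-117)/T = 2 + 117/T)
t(Z) = (4 + Z)/(-69 + 2*Z) (t(Z) = (4 + Z)/(Z + (Z - 69)) = (4 + Z)/(Z + (-69 + Z)) = (4 + Z)/(-69 + 2*Z))
(G(R(6, -10)) - 32299)*(t(-104) + 37137) = ((2 + 117/6) - 32299)*((4 - 104)/(-69 + 2*(-104)) + 37137) = ((2 + 117*(1/6)) - 32299)*(-100/(-69 - 208) + 37137) = ((2 + 39/2) - 32299)*(-100/(-277) + 37137) = (43/2 - 32299)*(-1/277*(-100) + 37137) = -64555*(100/277 + 37137)/2 = -64555/2*10287049/277 = -664080448195/554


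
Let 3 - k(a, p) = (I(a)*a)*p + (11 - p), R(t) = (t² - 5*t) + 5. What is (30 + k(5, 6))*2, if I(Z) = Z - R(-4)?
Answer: 2216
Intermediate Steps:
R(t) = 5 + t² - 5*t
I(Z) = -41 + Z (I(Z) = Z - (5 + (-4)² - 5*(-4)) = Z - (5 + 16 + 20) = Z - 1*41 = Z - 41 = -41 + Z)
k(a, p) = -8 + p - a*p*(-41 + a) (k(a, p) = 3 - (((-41 + a)*a)*p + (11 - p)) = 3 - ((a*(-41 + a))*p + (11 - p)) = 3 - (a*p*(-41 + a) + (11 - p)) = 3 - (11 - p + a*p*(-41 + a)) = 3 + (-11 + p - a*p*(-41 + a)) = -8 + p - a*p*(-41 + a))
(30 + k(5, 6))*2 = (30 + (-8 + 6 - 1*5*6*(-41 + 5)))*2 = (30 + (-8 + 6 - 1*5*6*(-36)))*2 = (30 + (-8 + 6 + 1080))*2 = (30 + 1078)*2 = 1108*2 = 2216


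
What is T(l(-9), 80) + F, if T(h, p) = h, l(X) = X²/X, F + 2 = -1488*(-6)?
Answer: 8917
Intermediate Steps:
F = 8926 (F = -2 - 1488*(-6) = -2 + 8928 = 8926)
l(X) = X
T(l(-9), 80) + F = -9 + 8926 = 8917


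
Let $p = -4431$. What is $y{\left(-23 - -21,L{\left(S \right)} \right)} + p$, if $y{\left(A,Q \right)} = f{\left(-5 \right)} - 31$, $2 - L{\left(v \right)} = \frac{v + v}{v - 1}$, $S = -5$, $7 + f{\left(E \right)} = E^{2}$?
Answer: $-4444$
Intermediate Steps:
$f{\left(E \right)} = -7 + E^{2}$
$L{\left(v \right)} = 2 - \frac{2 v}{-1 + v}$ ($L{\left(v \right)} = 2 - \frac{v + v}{v - 1} = 2 - \frac{2 v}{-1 + v}$)
$y{\left(A,Q \right)} = -13$ ($y{\left(A,Q \right)} = \left(-7 + \left(-5\right)^{2}\right) - 31 = \left(-7 + 25\right) - 31 = 18 - 31 = -13$)
$y{\left(-23 - -21,L{\left(S \right)} \right)} + p = -13 - 4431 = -4444$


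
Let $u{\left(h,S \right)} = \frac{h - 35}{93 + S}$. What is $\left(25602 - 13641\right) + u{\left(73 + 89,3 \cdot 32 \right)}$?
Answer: $\frac{2260756}{189} \approx 11962.0$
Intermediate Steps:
$u{\left(h,S \right)} = \frac{-35 + h}{93 + S}$
$\left(25602 - 13641\right) + u{\left(73 + 89,3 \cdot 32 \right)} = \left(25602 - 13641\right) + \frac{-35 + \left(73 + 89\right)}{93 + 3 \cdot 32} = 11961 + \frac{-35 + 162}{93 + 96} = 11961 + \frac{1}{189} \cdot 127 = 11961 + \frac{127}{189} = \frac{2260756}{189}$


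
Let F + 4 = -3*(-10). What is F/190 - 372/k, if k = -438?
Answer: 6839/6935 ≈ 0.98616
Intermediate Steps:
F = 26 (F = -4 - 3*(-10) = -4 + 30 = 26)
F/190 - 372/k = 26/190 - 372/(-438) = 26*(1/190) - 372*(-1/438) = 13/95 + 62/73 = 6839/6935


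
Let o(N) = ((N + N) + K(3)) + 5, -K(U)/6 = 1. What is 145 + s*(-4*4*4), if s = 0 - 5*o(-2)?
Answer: -1455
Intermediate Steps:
K(U) = -6 (K(U) = -6*1 = -6)
o(N) = -1 + 2*N (o(N) = ((N + N) - 6) + 5 = (2*N - 6) + 5 = (-6 + 2*N) + 5 = -1 + 2*N)
s = 25 (s = 0 - 5*(-1 + 2*(-2)) = 0 - 5*(-1 - 4) = 0 - 5*(-5) = 0 + 25 = 25)
145 + s*(-4*4*4) = 145 + 25*(-4*4*4) = 145 + 25*(-16*4) = 145 + 25*(-64) = 145 - 1600 = -1455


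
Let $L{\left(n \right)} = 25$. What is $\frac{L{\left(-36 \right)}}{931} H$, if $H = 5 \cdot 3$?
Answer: $\frac{375}{931} \approx 0.40279$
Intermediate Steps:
$H = 15$
$\frac{L{\left(-36 \right)}}{931} H = \frac{25}{931} \cdot 15 = \frac{375}{931}$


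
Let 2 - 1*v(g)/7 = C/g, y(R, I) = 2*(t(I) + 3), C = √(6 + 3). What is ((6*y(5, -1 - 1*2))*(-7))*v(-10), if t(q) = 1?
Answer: -27048/5 ≈ -5409.6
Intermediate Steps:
C = 3 (C = √9 = 3)
y(R, I) = 8 (y(R, I) = 2*(1 + 3) = 2*4 = 8)
v(g) = 14 - 21/g
((6*y(5, -1 - 1*2))*(-7))*v(-10) = ((6*8)*(-7))*(14 - 21/(-10)) = (48*(-7))*(14 - 21*(-⅒)) = -336*(14 + 21/10) = -336*161/10 = -27048/5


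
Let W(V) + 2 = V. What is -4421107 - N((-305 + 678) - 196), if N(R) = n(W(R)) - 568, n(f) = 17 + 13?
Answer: -4420569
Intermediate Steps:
W(V) = -2 + V
n(f) = 30
N(R) = -538 (N(R) = 30 - 568 = -538)
-4421107 - N((-305 + 678) - 196) = -4421107 - 1*(-538) = -4421107 + 538 = -4420569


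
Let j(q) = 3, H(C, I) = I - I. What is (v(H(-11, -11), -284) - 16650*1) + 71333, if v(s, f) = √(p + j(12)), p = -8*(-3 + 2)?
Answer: 54683 + √11 ≈ 54686.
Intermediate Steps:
H(C, I) = 0
p = 8 (p = -8*(-1) = 8)
v(s, f) = √11 (v(s, f) = √(8 + 3) = √11)
(v(H(-11, -11), -284) - 16650*1) + 71333 = (√11 - 16650*1) + 71333 = (√11 - 16650) + 71333 = (-16650 + √11) + 71333 = 54683 + √11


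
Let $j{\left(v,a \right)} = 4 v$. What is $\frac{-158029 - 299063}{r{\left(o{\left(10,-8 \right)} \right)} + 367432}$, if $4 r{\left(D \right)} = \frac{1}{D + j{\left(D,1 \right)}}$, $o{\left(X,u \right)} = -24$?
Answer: $- \frac{219404160}{176367359} \approx -1.244$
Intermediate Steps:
$r{\left(D \right)} = \frac{1}{20 D}$ ($r{\left(D \right)} = \frac{1}{4 \left(D + 4 D\right)} = \frac{1}{4 \cdot 5 D} = \frac{\frac{1}{5} \frac{1}{D}}{4} = \frac{1}{20 D}$)
$\frac{-158029 - 299063}{r{\left(o{\left(10,-8 \right)} \right)} + 367432} = \frac{-158029 - 299063}{\frac{1}{20 \left(-24\right)} + 367432} = - \frac{457092}{\frac{1}{20} \left(- \frac{1}{24}\right) + 367432} = - \frac{457092}{- \frac{1}{480} + 367432} = - \frac{457092}{\frac{176367359}{480}} = \left(-457092\right) \frac{480}{176367359} = - \frac{219404160}{176367359}$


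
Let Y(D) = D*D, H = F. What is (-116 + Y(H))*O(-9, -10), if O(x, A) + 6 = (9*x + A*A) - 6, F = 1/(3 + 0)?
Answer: -7301/9 ≈ -811.22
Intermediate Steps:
F = ⅓ (F = 1/3 = ⅓ ≈ 0.33333)
O(x, A) = -12 + A² + 9*x (O(x, A) = -6 + ((9*x + A*A) - 6) = -6 + ((9*x + A²) - 6) = -6 + ((A² + 9*x) - 6) = -6 + (-6 + A² + 9*x) = -12 + A² + 9*x)
H = ⅓ ≈ 0.33333
Y(D) = D²
(-116 + Y(H))*O(-9, -10) = (-116 + (⅓)²)*(-12 + (-10)² + 9*(-9)) = (-116 + ⅑)*(-12 + 100 - 81) = -1043/9*7 = -7301/9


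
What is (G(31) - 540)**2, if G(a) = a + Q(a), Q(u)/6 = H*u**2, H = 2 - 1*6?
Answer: 555686329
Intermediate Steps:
H = -4 (H = 2 - 6 = -4)
Q(u) = -24*u**2 (Q(u) = 6*(-4*u**2) = -24*u**2)
G(a) = a - 24*a**2
(G(31) - 540)**2 = (31*(1 - 24*31) - 540)**2 = (31*(1 - 744) - 540)**2 = (31*(-743) - 540)**2 = (-23033 - 540)**2 = (-23573)**2 = 555686329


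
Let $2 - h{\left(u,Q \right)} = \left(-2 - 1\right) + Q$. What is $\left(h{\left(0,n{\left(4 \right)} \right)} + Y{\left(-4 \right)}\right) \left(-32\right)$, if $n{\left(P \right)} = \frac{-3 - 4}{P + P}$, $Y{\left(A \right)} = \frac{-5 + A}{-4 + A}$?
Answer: $-224$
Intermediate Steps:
$Y{\left(A \right)} = \frac{-5 + A}{-4 + A}$
$n{\left(P \right)} = - \frac{7}{2 P}$
$h{\left(u,Q \right)} = 5 - Q$ ($h{\left(u,Q \right)} = 2 - \left(\left(-2 - 1\right) + Q\right) = 2 - \left(-3 + Q\right) = 5 - Q$)
$\left(h{\left(0,n{\left(4 \right)} \right)} + Y{\left(-4 \right)}\right) \left(-32\right) = \left(\left(5 - - \frac{7}{2 \cdot 4}\right) + \frac{-5 - 4}{-4 - 4}\right) \left(-32\right) = \left(\left(5 - \left(- \frac{7}{2}\right) \frac{1}{4}\right) + \frac{1}{-8} \left(-9\right)\right) \left(-32\right) = \left(\left(5 - - \frac{7}{8}\right) - - \frac{9}{8}\right) \left(-32\right) = \left(\left(5 + \frac{7}{8}\right) + \frac{9}{8}\right) \left(-32\right) = \left(\frac{47}{8} + \frac{9}{8}\right) \left(-32\right) = 7 \left(-32\right) = -224$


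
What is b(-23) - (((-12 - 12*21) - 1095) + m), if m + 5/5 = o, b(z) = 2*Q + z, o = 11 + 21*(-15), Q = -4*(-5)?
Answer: 1681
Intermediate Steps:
Q = 20
o = -304 (o = 11 - 315 = -304)
b(z) = 40 + z (b(z) = 2*20 + z = 40 + z)
m = -305 (m = -1 - 304 = -305)
b(-23) - (((-12 - 12*21) - 1095) + m) = (40 - 23) - (((-12 - 12*21) - 1095) - 305) = 17 - (((-12 - 252) - 1095) - 305) = 17 - ((-264 - 1095) - 305) = 17 - (-1359 - 305) = 17 - 1*(-1664) = 17 + 1664 = 1681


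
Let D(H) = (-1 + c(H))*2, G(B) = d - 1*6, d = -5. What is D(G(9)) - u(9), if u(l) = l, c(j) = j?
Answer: -33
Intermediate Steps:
G(B) = -11 (G(B) = -5 - 1*6 = -5 - 6 = -11)
D(H) = -2 + 2*H (D(H) = (-1 + H)*2 = -2 + 2*H)
D(G(9)) - u(9) = (-2 + 2*(-11)) - 1*9 = (-2 - 22) - 9 = -24 - 9 = -33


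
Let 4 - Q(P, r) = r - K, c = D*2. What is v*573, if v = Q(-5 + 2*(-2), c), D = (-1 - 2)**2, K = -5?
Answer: -10887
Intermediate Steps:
D = 9 (D = (-3)**2 = 9)
c = 18 (c = 9*2 = 18)
Q(P, r) = -1 - r (Q(P, r) = 4 - (r - 1*(-5)) = 4 - (r + 5) = 4 - (5 + r) = 4 + (-5 - r) = -1 - r)
v = -19 (v = -1 - 1*18 = -1 - 18 = -19)
v*573 = -19*573 = -10887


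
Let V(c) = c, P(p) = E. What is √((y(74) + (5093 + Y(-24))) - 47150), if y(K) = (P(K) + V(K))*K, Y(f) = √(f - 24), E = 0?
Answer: √(-36581 + 4*I*√3) ≈ 0.018 + 191.26*I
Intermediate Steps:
P(p) = 0
Y(f) = √(-24 + f)
y(K) = K² (y(K) = (0 + K)*K = K*K = K²)
√((y(74) + (5093 + Y(-24))) - 47150) = √((74² + (5093 + √(-24 - 24))) - 47150) = √((5476 + (5093 + √(-48))) - 47150) = √((5476 + (5093 + 4*I*√3)) - 47150) = √((10569 + 4*I*√3) - 47150) = √(-36581 + 4*I*√3)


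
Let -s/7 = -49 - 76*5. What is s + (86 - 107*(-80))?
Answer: 11649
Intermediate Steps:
s = 3003 (s = -7*(-49 - 76*5) = -7*(-49 - 380) = -7*(-429) = 3003)
s + (86 - 107*(-80)) = 3003 + (86 - 107*(-80)) = 3003 + (86 + 8560) = 3003 + 8646 = 11649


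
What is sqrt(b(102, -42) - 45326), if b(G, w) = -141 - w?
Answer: 5*I*sqrt(1817) ≈ 213.13*I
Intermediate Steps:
sqrt(b(102, -42) - 45326) = sqrt((-141 - 1*(-42)) - 45326) = sqrt((-141 + 42) - 45326) = sqrt(-99 - 45326) = sqrt(-45425) = 5*I*sqrt(1817)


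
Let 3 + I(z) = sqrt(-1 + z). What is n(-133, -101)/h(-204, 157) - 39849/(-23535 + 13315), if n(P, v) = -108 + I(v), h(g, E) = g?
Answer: 192992/43435 - I*sqrt(102)/204 ≈ 4.4432 - 0.049507*I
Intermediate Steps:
I(z) = -3 + sqrt(-1 + z)
n(P, v) = -111 + sqrt(-1 + v) (n(P, v) = -108 + (-3 + sqrt(-1 + v)) = -111 + sqrt(-1 + v))
n(-133, -101)/h(-204, 157) - 39849/(-23535 + 13315) = (-111 + sqrt(-1 - 101))/(-204) - 39849/(-23535 + 13315) = (-111 + sqrt(-102))*(-1/204) - 39849/(-10220) = (-111 + I*sqrt(102))*(-1/204) - 39849*(-1/10220) = (37/68 - I*sqrt(102)/204) + 39849/10220 = 192992/43435 - I*sqrt(102)/204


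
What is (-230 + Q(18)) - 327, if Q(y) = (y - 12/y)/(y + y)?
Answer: -15026/27 ≈ -556.52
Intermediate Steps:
Q(y) = (y - 12/y)/(2*y) (Q(y) = (y - 12/y)/((2*y)) = (y - 12/y)*(1/(2*y)) = (y - 12/y)/(2*y))
(-230 + Q(18)) - 327 = (-230 + (½ - 6/18²)) - 327 = (-230 + (½ - 6*1/324)) - 327 = (-230 + (½ - 1/54)) - 327 = (-230 + 13/27) - 327 = -6197/27 - 327 = -15026/27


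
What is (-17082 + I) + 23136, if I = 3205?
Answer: 9259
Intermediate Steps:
(-17082 + I) + 23136 = (-17082 + 3205) + 23136 = -13877 + 23136 = 9259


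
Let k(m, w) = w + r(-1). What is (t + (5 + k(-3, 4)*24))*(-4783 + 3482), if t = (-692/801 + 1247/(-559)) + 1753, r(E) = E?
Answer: -24749658065/10413 ≈ -2.3768e+6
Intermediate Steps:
k(m, w) = -1 + w (k(m, w) = w - 1 = -1 + w)
t = 18221764/10413 (t = (-692*1/801 + 1247*(-1/559)) + 1753 = (-692/801 - 29/13) + 1753 = -32225/10413 + 1753 = 18221764/10413 ≈ 1749.9)
(t + (5 + k(-3, 4)*24))*(-4783 + 3482) = (18221764/10413 + (5 + (-1 + 4)*24))*(-4783 + 3482) = (18221764/10413 + (5 + 3*24))*(-1301) = (18221764/10413 + (5 + 72))*(-1301) = (18221764/10413 + 77)*(-1301) = (19023565/10413)*(-1301) = -24749658065/10413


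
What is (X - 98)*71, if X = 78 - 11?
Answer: -2201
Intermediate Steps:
X = 67
(X - 98)*71 = (67 - 98)*71 = -31*71 = -2201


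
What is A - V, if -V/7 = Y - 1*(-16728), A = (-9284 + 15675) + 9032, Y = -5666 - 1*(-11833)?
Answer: 175688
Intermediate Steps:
Y = 6167 (Y = -5666 + 11833 = 6167)
A = 15423 (A = 6391 + 9032 = 15423)
V = -160265 (V = -7*(6167 - 1*(-16728)) = -7*(6167 + 16728) = -7*22895 = -160265)
A - V = 15423 - 1*(-160265) = 15423 + 160265 = 175688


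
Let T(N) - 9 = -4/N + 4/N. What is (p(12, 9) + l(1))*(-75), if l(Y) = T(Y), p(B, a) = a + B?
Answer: -2250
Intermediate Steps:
p(B, a) = B + a
T(N) = 9 (T(N) = 9 + (-4/N + 4/N) = 9 + 0 = 9)
l(Y) = 9
(p(12, 9) + l(1))*(-75) = ((12 + 9) + 9)*(-75) = (21 + 9)*(-75) = 30*(-75) = -2250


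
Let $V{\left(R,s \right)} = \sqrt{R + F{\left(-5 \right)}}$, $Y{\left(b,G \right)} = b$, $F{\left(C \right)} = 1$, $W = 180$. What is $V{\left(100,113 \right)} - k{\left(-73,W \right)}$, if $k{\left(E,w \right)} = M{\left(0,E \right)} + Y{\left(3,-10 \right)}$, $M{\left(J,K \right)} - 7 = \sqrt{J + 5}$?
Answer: $-10 + \sqrt{101} - \sqrt{5} \approx -2.1862$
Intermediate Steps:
$M{\left(J,K \right)} = 7 + \sqrt{5 + J}$ ($M{\left(J,K \right)} = 7 + \sqrt{J + 5} = 7 + \sqrt{5 + J}$)
$V{\left(R,s \right)} = \sqrt{1 + R}$ ($V{\left(R,s \right)} = \sqrt{R + 1} = \sqrt{1 + R}$)
$k{\left(E,w \right)} = 10 + \sqrt{5}$ ($k{\left(E,w \right)} = \left(7 + \sqrt{5 + 0}\right) + 3 = \left(7 + \sqrt{5}\right) + 3 = 10 + \sqrt{5}$)
$V{\left(100,113 \right)} - k{\left(-73,W \right)} = \sqrt{1 + 100} - \left(10 + \sqrt{5}\right) = \sqrt{101} - \left(10 + \sqrt{5}\right) = -10 + \sqrt{101} - \sqrt{5}$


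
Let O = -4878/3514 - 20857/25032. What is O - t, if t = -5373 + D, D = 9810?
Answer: -3984538565/897576 ≈ -4439.2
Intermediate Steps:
O = -1993853/897576 (O = -4878*1/3514 - 20857*1/25032 = -2439/1757 - 20857/25032 = -1993853/897576 ≈ -2.2214)
t = 4437 (t = -5373 + 9810 = 4437)
O - t = -1993853/897576 - 1*4437 = -1993853/897576 - 4437 = -3984538565/897576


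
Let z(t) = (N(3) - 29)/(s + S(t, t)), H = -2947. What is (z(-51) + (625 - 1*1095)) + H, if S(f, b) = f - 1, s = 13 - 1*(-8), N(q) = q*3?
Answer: -105907/31 ≈ -3416.4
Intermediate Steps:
N(q) = 3*q
s = 21 (s = 13 + 8 = 21)
S(f, b) = -1 + f
z(t) = -20/(20 + t) (z(t) = (3*3 - 29)/(21 + (-1 + t)) = (9 - 29)/(20 + t) = -20/(20 + t))
(z(-51) + (625 - 1*1095)) + H = (-20/(20 - 51) + (625 - 1*1095)) - 2947 = (-20/(-31) + (625 - 1095)) - 2947 = (-20*(-1/31) - 470) - 2947 = (20/31 - 470) - 2947 = -14550/31 - 2947 = -105907/31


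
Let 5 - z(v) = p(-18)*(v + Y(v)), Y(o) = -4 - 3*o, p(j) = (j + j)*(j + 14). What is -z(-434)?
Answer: 124411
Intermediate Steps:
p(j) = 2*j*(14 + j) (p(j) = (2*j)*(14 + j) = 2*j*(14 + j))
z(v) = 581 + 288*v (z(v) = 5 - 2*(-18)*(14 - 18)*(v + (-4 - 3*v)) = 5 - 2*(-18)*(-4)*(-4 - 2*v) = 5 - 144*(-4 - 2*v) = 5 - (-576 - 288*v) = 5 + (576 + 288*v) = 581 + 288*v)
-z(-434) = -(581 + 288*(-434)) = -(581 - 124992) = -1*(-124411) = 124411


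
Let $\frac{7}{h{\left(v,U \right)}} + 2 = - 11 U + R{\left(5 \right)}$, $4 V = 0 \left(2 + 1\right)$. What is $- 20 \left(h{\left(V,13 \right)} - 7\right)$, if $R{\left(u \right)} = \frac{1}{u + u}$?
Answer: $\frac{29180}{207} \approx 140.97$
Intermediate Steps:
$R{\left(u \right)} = \frac{1}{2 u}$
$V = 0$ ($V = \frac{0 \left(2 + 1\right)}{4} = \frac{0 \cdot 3}{4} = \frac{1}{4} \cdot 0 = 0$)
$h{\left(v,U \right)} = \frac{7}{- \frac{19}{10} - 11 U}$ ($h{\left(v,U \right)} = \frac{7}{-2 - \left(- \frac{1}{10} + 11 U\right)} = \frac{7}{- \frac{19}{10} - 11 U}$)
$- 20 \left(h{\left(V,13 \right)} - 7\right) = - 20 \left(- \frac{70}{19 + 110 \cdot 13} - 7\right) = - 20 \left(- \frac{70}{19 + 1430} - 7\right) = - 20 \left(- \frac{70}{1449} - 7\right) = - 20 \left(\left(-70\right) \frac{1}{1449} - 7\right) = - 20 \left(- \frac{10}{207} - 7\right) = \left(-20\right) \left(- \frac{1459}{207}\right) = \frac{29180}{207}$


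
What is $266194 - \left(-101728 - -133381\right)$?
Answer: $234541$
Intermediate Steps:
$266194 - \left(-101728 - -133381\right) = 266194 - \left(-101728 + 133381\right) = 266194 - 31653 = 234541$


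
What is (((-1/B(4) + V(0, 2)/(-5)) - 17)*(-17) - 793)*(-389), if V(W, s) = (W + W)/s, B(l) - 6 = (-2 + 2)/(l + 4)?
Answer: 1169723/6 ≈ 1.9495e+5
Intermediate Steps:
B(l) = 6 (B(l) = 6 + (-2 + 2)/(l + 4) = 6 + 0/(4 + l) = 6 + 0 = 6)
V(W, s) = 2*W/s (V(W, s) = (2*W)/s = 2*W/s)
(((-1/B(4) + V(0, 2)/(-5)) - 17)*(-17) - 793)*(-389) = (((-1/6 + (2*0/2)/(-5)) - 17)*(-17) - 793)*(-389) = (((-1*1/6 + (2*0*(1/2))*(-1/5)) - 17)*(-17) - 793)*(-389) = (((-1/6 + 0*(-1/5)) - 17)*(-17) - 793)*(-389) = (((-1/6 + 0) - 17)*(-17) - 793)*(-389) = ((-1/6 - 17)*(-17) - 793)*(-389) = (-103/6*(-17) - 793)*(-389) = (1751/6 - 793)*(-389) = -3007/6*(-389) = 1169723/6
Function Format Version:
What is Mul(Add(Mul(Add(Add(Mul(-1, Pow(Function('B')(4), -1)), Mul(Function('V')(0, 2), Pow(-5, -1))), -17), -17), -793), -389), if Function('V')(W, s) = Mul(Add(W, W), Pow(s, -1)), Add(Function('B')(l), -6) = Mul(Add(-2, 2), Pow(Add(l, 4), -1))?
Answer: Rational(1169723, 6) ≈ 1.9495e+5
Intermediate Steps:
Function('B')(l) = 6 (Function('B')(l) = Add(6, Mul(Add(-2, 2), Pow(Add(l, 4), -1))) = Add(6, Mul(0, Pow(Add(4, l), -1))) = Add(6, 0) = 6)
Function('V')(W, s) = Mul(2, W, Pow(s, -1)) (Function('V')(W, s) = Mul(Mul(2, W), Pow(s, -1)) = Mul(2, W, Pow(s, -1)))
Mul(Add(Mul(Add(Add(Mul(-1, Pow(Function('B')(4), -1)), Mul(Function('V')(0, 2), Pow(-5, -1))), -17), -17), -793), -389) = Mul(Add(Mul(Add(Add(Mul(-1, Pow(6, -1)), Mul(Mul(2, 0, Pow(2, -1)), Pow(-5, -1))), -17), -17), -793), -389) = Mul(Add(Mul(Add(Add(Mul(-1, Rational(1, 6)), Mul(Mul(2, 0, Rational(1, 2)), Rational(-1, 5))), -17), -17), -793), -389) = Mul(Add(Mul(Add(Add(Rational(-1, 6), Mul(0, Rational(-1, 5))), -17), -17), -793), -389) = Mul(Add(Mul(Add(Add(Rational(-1, 6), 0), -17), -17), -793), -389) = Mul(Add(Mul(Add(Rational(-1, 6), -17), -17), -793), -389) = Mul(Add(Mul(Rational(-103, 6), -17), -793), -389) = Mul(Add(Rational(1751, 6), -793), -389) = Mul(Rational(-3007, 6), -389) = Rational(1169723, 6)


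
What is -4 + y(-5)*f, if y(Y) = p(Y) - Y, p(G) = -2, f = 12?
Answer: 32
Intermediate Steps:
y(Y) = -2 - Y
-4 + y(-5)*f = -4 + (-2 - 1*(-5))*12 = -4 + (-2 + 5)*12 = -4 + 3*12 = -4 + 36 = 32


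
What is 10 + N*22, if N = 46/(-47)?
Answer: -542/47 ≈ -11.532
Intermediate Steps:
N = -46/47 (N = 46*(-1/47) = -46/47 ≈ -0.97872)
10 + N*22 = 10 - 46/47*22 = 10 - 1012/47 = -542/47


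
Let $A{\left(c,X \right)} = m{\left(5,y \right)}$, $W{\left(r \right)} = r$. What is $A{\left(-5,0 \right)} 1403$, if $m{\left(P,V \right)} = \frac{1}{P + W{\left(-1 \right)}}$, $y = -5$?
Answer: $\frac{1403}{4} \approx 350.75$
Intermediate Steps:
$m{\left(P,V \right)} = \frac{1}{-1 + P}$ ($m{\left(P,V \right)} = \frac{1}{P - 1} = \frac{1}{-1 + P}$)
$A{\left(c,X \right)} = \frac{1}{4}$ ($A{\left(c,X \right)} = \frac{1}{-1 + 5} = \frac{1}{4}$)
$A{\left(-5,0 \right)} 1403 = \frac{1}{4} \cdot 1403 = \frac{1403}{4}$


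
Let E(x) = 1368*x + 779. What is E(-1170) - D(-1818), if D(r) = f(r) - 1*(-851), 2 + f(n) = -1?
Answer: -1600629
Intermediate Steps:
E(x) = 779 + 1368*x
f(n) = -3 (f(n) = -2 - 1 = -3)
D(r) = 848 (D(r) = -3 - 1*(-851) = -3 + 851 = 848)
E(-1170) - D(-1818) = (779 + 1368*(-1170)) - 1*848 = (779 - 1600560) - 848 = -1599781 - 848 = -1600629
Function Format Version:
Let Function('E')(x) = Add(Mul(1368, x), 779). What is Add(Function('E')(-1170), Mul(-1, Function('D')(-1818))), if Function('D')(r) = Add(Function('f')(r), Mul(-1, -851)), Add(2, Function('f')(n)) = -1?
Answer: -1600629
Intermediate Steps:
Function('E')(x) = Add(779, Mul(1368, x))
Function('f')(n) = -3 (Function('f')(n) = Add(-2, -1) = -3)
Function('D')(r) = 848 (Function('D')(r) = Add(-3, Mul(-1, -851)) = Add(-3, 851) = 848)
Add(Function('E')(-1170), Mul(-1, Function('D')(-1818))) = Add(Add(779, Mul(1368, -1170)), Mul(-1, 848)) = Add(Add(779, -1600560), -848) = Add(-1599781, -848) = -1600629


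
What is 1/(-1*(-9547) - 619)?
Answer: 1/8928 ≈ 0.00011201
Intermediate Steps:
1/(-1*(-9547) - 619) = 1/(9547 - 619) = 1/8928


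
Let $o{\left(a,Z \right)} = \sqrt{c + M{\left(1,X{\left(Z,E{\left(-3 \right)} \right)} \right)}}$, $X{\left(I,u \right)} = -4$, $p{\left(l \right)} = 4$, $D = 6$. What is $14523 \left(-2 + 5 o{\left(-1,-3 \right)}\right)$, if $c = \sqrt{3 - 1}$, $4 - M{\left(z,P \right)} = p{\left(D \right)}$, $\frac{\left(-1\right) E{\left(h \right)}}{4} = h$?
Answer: $-29046 + 72615 \sqrt[4]{2} \approx 57308.0$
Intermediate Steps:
$E{\left(h \right)} = - 4 h$
$M{\left(z,P \right)} = 0$ ($M{\left(z,P \right)} = 4 - 4 = 0$)
$c = \sqrt{2} \approx 1.4142$
$o{\left(a,Z \right)} = \sqrt[4]{2}$ ($o{\left(a,Z \right)} = \sqrt{\sqrt{2} + 0} = \sqrt{\sqrt{2}} = \sqrt[4]{2}$)
$14523 \left(-2 + 5 o{\left(-1,-3 \right)}\right) = 14523 \left(-2 + 5 \sqrt[4]{2}\right) = -29046 + 72615 \sqrt[4]{2}$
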